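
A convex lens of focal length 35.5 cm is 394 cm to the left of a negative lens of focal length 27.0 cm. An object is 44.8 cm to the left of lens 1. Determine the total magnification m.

m = -0.412

Lens 1: 1/d_i1 = 1/(35.5) − 1/(44.8) = 0.005848, so d_i1 = 171.0 cm; m₁ = −d_i1/d_o1 = -3.817.
d_o2 = 394 − (171.0) = 223.0 cm.
f₂ = −27.0 cm (diverging).
Lens 2: 1/d_i2 = 1/(-27.0) − 1/(223.0) = -0.04152, so d_i2 = -24.08 cm; m₂ = −d_i2/d_o2 = +0.1080.
m = m₁·m₂ = (-3.817)(+0.1080) = -0.412.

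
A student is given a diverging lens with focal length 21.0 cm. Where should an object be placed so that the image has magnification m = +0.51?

For a diverging lens, f = -21.0 cm.
m = −d_i/d_o ⇒ d_i = −m·d_o.
1/f = 1/d_o + 1/d_i = 1/d_o − 1/(m·d_o) = (1 − 1/m)/d_o, so d_o = f(1 − 1/m) = (-21.00)(1 − 1/(+0.51)) = 20.2 cm.

20.2 cm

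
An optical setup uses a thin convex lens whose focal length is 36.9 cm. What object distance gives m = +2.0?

m = −d_i/d_o ⇒ d_i = −m·d_o.
1/f = 1/d_o + 1/d_i = 1/d_o − 1/(m·d_o) = (1 − 1/m)/d_o, so d_o = f(1 − 1/m) = (36.90)(1 − 1/(+2.0)) = 18.4 cm.

18.4 cm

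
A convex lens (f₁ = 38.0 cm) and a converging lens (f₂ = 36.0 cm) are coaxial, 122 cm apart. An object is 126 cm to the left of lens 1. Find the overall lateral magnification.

Lens 1: 1/d_i1 = 1/(38.0) − 1/(126) = 0.01838, so d_i1 = 54.41 cm; m₁ = −d_i1/d_o1 = -0.4318.
d_o2 = 122 − (54.41) = 67.59 cm.
Lens 2: 1/d_i2 = 1/(36.0) − 1/(67.59) = 0.01298, so d_i2 = 77.03 cm; m₂ = −d_i2/d_o2 = -1.140.
m = m₁·m₂ = (-0.4318)(-1.140) = +0.492.

m = +0.492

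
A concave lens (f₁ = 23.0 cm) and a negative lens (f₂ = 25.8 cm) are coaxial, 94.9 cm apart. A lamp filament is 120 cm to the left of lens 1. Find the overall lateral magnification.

f₁ = −23.0 cm (diverging).
Lens 1: 1/d_i1 = 1/(-23.0) − 1/(120) = -0.05181, so d_i1 = -19.30 cm; m₁ = −d_i1/d_o1 = +0.1608.
d_o2 = 94.9 − (-19.30) = 114.2 cm.
f₂ = −25.8 cm (diverging).
Lens 2: 1/d_i2 = 1/(-25.8) − 1/(114.2) = -0.04752, so d_i2 = -21.05 cm; m₂ = −d_i2/d_o2 = +0.1843.
m = m₁·m₂ = (+0.1608)(+0.1843) = +0.0296.

m = +0.0296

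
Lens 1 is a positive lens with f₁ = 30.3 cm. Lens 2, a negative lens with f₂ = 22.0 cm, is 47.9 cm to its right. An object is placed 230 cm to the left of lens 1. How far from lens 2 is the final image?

Lens 1: 1/d_i1 = 1/f₁ − 1/d_o1 = 1/(30.3) − 1/(230) = 0.02866, so d_i1 = 34.90 cm.
The intermediate image is 34.90 cm to the right of lens 1, which is 47.9 − (34.90) = 13.00 cm to the left of lens 2, so d_o2 = +13.00 cm.
Lens 2 is diverging, so f₂ = −22.0 cm.
Lens 2: 1/d_i2 = 1/f₂ − 1/d_o2 = 1/(-22.0) − 1/(13.00) = -0.1224, so d_i2 = -8.17 cm.
The final image is virtual, 8.17 cm to the left of lens 2 (overall magnification ≈ -0.095).

8.17 cm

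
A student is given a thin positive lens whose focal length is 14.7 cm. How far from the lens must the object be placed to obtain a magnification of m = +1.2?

m = −d_i/d_o ⇒ d_i = −m·d_o.
1/f = 1/d_o + 1/d_i = 1/d_o − 1/(m·d_o) = (1 − 1/m)/d_o, so d_o = f(1 − 1/m) = (14.70)(1 − 1/(+1.2)) = 2.45 cm.

2.45 cm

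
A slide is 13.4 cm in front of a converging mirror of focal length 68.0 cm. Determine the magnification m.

m = +1.25

1/d_i = 1/f − 1/d_o = 1/(68.00) − 1/(13.4) = -0.05992, so d_i = -16.69 cm.
m = −d_i/d_o = −(-16.69)/(13.4) = +1.25.
The image is virtual, upright and enlarged, behind the mirror.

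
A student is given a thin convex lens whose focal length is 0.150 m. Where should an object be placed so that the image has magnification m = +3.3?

0.105 m

m = −d_i/d_o ⇒ d_i = −m·d_o.
1/f = 1/d_o + 1/d_i = 1/d_o − 1/(m·d_o) = (1 − 1/m)/d_o, so d_o = f(1 − 1/m) = (0.1500)(1 − 1/(+3.3)) = 0.105 m.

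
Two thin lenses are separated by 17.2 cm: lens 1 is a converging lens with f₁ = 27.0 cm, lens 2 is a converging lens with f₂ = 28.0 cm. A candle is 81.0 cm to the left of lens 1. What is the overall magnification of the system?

Lens 1: 1/d_i1 = 1/(27.0) − 1/(81.0) = 0.02469, so d_i1 = 40.50 cm; m₁ = −d_i1/d_o1 = -0.5000.
d_o2 = 17.2 − (40.50) = -23.30 cm (virtual object).
Lens 2: 1/d_i2 = 1/(28.0) − 1/(-23.30) = 0.07863, so d_i2 = 12.72 cm; m₂ = −d_i2/d_o2 = +0.5458.
m = m₁·m₂ = (-0.5000)(+0.5458) = -0.273.

m = -0.273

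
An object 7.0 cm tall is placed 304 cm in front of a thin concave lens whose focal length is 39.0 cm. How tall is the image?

0.796 cm

For a concave lens, f = -39.0 cm.
1/d_i = 1/f − 1/d_o = 1/(-39.00) − 1/(304) = -0.02893, so d_i = -34.57 cm.
m = −d_i/d_o = +0.1137.
|h_i| = |m|·h_o = 0.1137 × 7.0 = 0.796 cm. The image is virtual, upright and reduced, on the same side as the object.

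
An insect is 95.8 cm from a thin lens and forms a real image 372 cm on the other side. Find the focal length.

f = 76.2 cm (converging)

Real image ⇒ d_i = +372 cm.
1/f = 1/d_o + 1/d_i = 1/(95.8) + 1/(372) = 0.01313, so f = 76.2 cm.
Since f is positive, the thin lens is converging.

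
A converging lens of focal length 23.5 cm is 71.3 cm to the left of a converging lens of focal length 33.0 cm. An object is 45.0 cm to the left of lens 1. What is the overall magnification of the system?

Lens 1: 1/d_i1 = 1/(23.5) − 1/(45.0) = 0.02033, so d_i1 = 49.19 cm; m₁ = −d_i1/d_o1 = -1.093.
d_o2 = 71.3 − (49.19) = 22.11 cm.
Lens 2: 1/d_i2 = 1/(33.0) − 1/(22.11) = -0.01493, so d_i2 = -67.00 cm; m₂ = −d_i2/d_o2 = +3.030.
m = m₁·m₂ = (-1.093)(+3.030) = -3.31.

m = -3.31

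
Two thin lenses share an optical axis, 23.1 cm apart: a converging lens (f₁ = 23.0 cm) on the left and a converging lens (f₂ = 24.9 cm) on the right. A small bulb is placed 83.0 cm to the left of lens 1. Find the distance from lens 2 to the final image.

Lens 1: 1/d_i1 = 1/f₁ − 1/d_o1 = 1/(23.0) − 1/(83.0) = 0.03143, so d_i1 = 31.82 cm.
The intermediate image is 31.82 cm to the right of lens 1, which lies 8.720 cm to the right of lens 2 — a virtual object — so d_o2 = −8.720 cm.
Lens 2: 1/d_i2 = 1/f₂ − 1/d_o2 = 1/(24.9) − 1/(-8.720) = 0.1548, so d_i2 = 6.46 cm.
The final image is real, 6.46 cm to the right of lens 2 (overall magnification ≈ -0.28).

6.46 cm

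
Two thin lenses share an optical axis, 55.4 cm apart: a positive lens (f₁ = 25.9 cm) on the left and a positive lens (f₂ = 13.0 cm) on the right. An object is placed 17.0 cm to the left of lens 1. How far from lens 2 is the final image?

14.8 cm

Lens 1: 1/d_i1 = 1/f₁ − 1/d_o1 = 1/(25.9) − 1/(17.0) = -0.02021, so d_i1 = -49.47 cm.
The intermediate image is 49.47 cm to the left of lens 1 (virtual), which is 55.4 − (-49.47) = 104.9 cm to the left of lens 2, so d_o2 = +104.9 cm.
Lens 2: 1/d_i2 = 1/f₂ − 1/d_o2 = 1/(13.0) − 1/(104.9) = 0.06739, so d_i2 = 14.8 cm.
The final image is real, 14.8 cm to the right of lens 2 (overall magnification ≈ -0.41).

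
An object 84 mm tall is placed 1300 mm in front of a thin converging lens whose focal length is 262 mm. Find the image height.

21.2 mm

1/d_i = 1/f − 1/d_o = 1/(262.0) − 1/(1300) = 0.003048, so d_i = 328.1 mm.
m = −d_i/d_o = -0.2524.
|h_i| = |m|·h_o = 0.2524 × 84 = 21.2 mm. The image is real, inverted and reduced, on the far side of the lens.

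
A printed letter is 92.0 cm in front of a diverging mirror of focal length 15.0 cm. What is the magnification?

m = +0.140

For a diverging mirror, f = -15.0 cm.
1/d_i = 1/f − 1/d_o = 1/(-15.00) − 1/(92.0) = -0.07754, so d_i = -12.90 cm.
m = −d_i/d_o = −(-12.90)/(92.0) = +0.140.
The image is virtual, upright and reduced, behind the mirror.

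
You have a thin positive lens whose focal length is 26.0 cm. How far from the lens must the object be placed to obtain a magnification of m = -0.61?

m = −d_i/d_o ⇒ d_i = −m·d_o.
1/f = 1/d_o + 1/d_i = 1/d_o − 1/(m·d_o) = (1 − 1/m)/d_o, so d_o = f(1 − 1/m) = (26.00)(1 − 1/(-0.61)) = 68.6 cm.

68.6 cm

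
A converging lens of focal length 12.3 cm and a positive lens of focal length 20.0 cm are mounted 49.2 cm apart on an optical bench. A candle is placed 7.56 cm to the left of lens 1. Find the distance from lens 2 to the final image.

Lens 1: 1/d_i1 = 1/f₁ − 1/d_o1 = 1/(12.3) − 1/(7.56) = -0.05097, so d_i1 = -19.62 cm.
The intermediate image is 19.62 cm to the left of lens 1 (virtual), which is 49.2 − (-19.62) = 68.82 cm to the left of lens 2, so d_o2 = +68.82 cm.
Lens 2: 1/d_i2 = 1/f₂ − 1/d_o2 = 1/(20.0) − 1/(68.82) = 0.03547, so d_i2 = 28.2 cm.
The final image is real, 28.2 cm to the right of lens 2 (overall magnification ≈ -1.1).

28.2 cm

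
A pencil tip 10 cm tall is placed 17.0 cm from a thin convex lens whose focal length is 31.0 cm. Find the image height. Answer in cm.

22.1 cm

1/d_i = 1/f − 1/d_o = 1/(31.00) − 1/(17.0) = -0.02657, so d_i = -37.64 cm.
m = −d_i/d_o = +2.214.
|h_i| = |m|·h_o = 2.214 × 10 = 22.1 cm. The image is virtual, upright and enlarged, on the same side as the object.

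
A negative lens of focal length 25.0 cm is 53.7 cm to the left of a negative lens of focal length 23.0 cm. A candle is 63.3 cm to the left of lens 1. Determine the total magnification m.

f₁ = −25.0 cm (diverging).
Lens 1: 1/d_i1 = 1/(-25.0) − 1/(63.3) = -0.05580, so d_i1 = -17.92 cm; m₁ = −d_i1/d_o1 = +0.2831.
d_o2 = 53.7 − (-17.92) = 71.62 cm.
f₂ = −23.0 cm (diverging).
Lens 2: 1/d_i2 = 1/(-23.0) − 1/(71.62) = -0.05744, so d_i2 = -17.41 cm; m₂ = −d_i2/d_o2 = +0.2431.
m = m₁·m₂ = (+0.2831)(+0.2431) = +0.0688.

m = +0.0688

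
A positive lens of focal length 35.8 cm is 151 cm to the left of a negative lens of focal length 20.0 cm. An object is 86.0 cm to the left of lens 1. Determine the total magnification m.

Lens 1: 1/d_i1 = 1/(35.8) − 1/(86.0) = 0.01631, so d_i1 = 61.33 cm; m₁ = −d_i1/d_o1 = -0.7131.
d_o2 = 151 − (61.33) = 89.67 cm.
f₂ = −20.0 cm (diverging).
Lens 2: 1/d_i2 = 1/(-20.0) − 1/(89.67) = -0.06115, so d_i2 = -16.35 cm; m₂ = −d_i2/d_o2 = +0.1824.
m = m₁·m₂ = (-0.7131)(+0.1824) = -0.130.

m = -0.130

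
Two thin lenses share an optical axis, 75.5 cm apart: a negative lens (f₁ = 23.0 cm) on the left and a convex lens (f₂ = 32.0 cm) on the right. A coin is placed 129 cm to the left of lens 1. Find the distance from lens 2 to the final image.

48.2 cm

Lens 1 is diverging, so f₁ = −23.0 cm.
Lens 1: 1/d_i1 = 1/f₁ − 1/d_o1 = 1/(-23.0) − 1/(129) = -0.05123, so d_i1 = -19.52 cm.
The intermediate image is 19.52 cm to the left of lens 1 (virtual), which is 75.5 − (-19.52) = 95.02 cm to the left of lens 2, so d_o2 = +95.02 cm.
Lens 2: 1/d_i2 = 1/f₂ − 1/d_o2 = 1/(32.0) − 1/(95.02) = 0.02073, so d_i2 = 48.2 cm.
The final image is real, 48.2 cm to the right of lens 2 (overall magnification ≈ -0.077).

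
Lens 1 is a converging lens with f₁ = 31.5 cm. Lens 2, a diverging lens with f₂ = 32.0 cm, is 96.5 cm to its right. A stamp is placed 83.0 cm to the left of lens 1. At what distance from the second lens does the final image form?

18.8 cm

Lens 1: 1/d_i1 = 1/f₁ − 1/d_o1 = 1/(31.5) − 1/(83.0) = 0.01970, so d_i1 = 50.77 cm.
The intermediate image is 50.77 cm to the right of lens 1, which is 96.5 − (50.77) = 45.73 cm to the left of lens 2, so d_o2 = +45.73 cm.
Lens 2 is diverging, so f₂ = −32.0 cm.
Lens 2: 1/d_i2 = 1/f₂ − 1/d_o2 = 1/(-32.0) − 1/(45.73) = -0.05312, so d_i2 = -18.8 cm.
The final image is virtual, 18.8 cm to the left of lens 2 (overall magnification ≈ -0.25).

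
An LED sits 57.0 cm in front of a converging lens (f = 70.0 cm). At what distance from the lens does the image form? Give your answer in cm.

Thin-lens equation: 1/d_i = 1/f − 1/d_o = 1/(70.00) − 1/(57.0) = 0.01429 − 0.01754 = -0.003258, so d_i = -307 cm.
The image is virtual, upright and enlarged, on the same side as the object.

307 cm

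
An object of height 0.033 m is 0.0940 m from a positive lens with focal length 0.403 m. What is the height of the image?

0.0430 m

1/d_i = 1/f − 1/d_o = 1/(0.4030) − 1/(0.0940) = -8.157, so d_i = -0.1226 m.
m = −d_i/d_o = +1.304.
|h_i| = |m|·h_o = 1.304 × 0.033 = 0.0430 m. The image is virtual, upright and enlarged, on the same side as the object.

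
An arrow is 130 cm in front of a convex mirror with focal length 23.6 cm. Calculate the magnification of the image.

m = +0.154

For a convex mirror, f = -23.6 cm.
1/d_i = 1/f − 1/d_o = 1/(-23.60) − 1/(130) = -0.05007, so d_i = -19.97 cm.
m = −d_i/d_o = −(-19.97)/(130) = +0.154.
The image is virtual, upright and reduced, behind the mirror.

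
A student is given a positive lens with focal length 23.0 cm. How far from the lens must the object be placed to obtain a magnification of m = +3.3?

m = −d_i/d_o ⇒ d_i = −m·d_o.
1/f = 1/d_o + 1/d_i = 1/d_o − 1/(m·d_o) = (1 − 1/m)/d_o, so d_o = f(1 − 1/m) = (23.00)(1 − 1/(+3.3)) = 16.0 cm.

16.0 cm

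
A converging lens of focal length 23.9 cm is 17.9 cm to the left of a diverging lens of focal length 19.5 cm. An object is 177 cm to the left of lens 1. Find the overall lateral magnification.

Lens 1: 1/d_i1 = 1/(23.9) − 1/(177) = 0.03619, so d_i1 = 27.63 cm; m₁ = −d_i1/d_o1 = -0.1561.
d_o2 = 17.9 − (27.63) = -9.730 cm (virtual object).
f₂ = −19.5 cm (diverging).
Lens 2: 1/d_i2 = 1/(-19.5) − 1/(-9.730) = 0.05149, so d_i2 = 19.42 cm; m₂ = −d_i2/d_o2 = +1.996.
m = m₁·m₂ = (-0.1561)(+1.996) = -0.312.

m = -0.312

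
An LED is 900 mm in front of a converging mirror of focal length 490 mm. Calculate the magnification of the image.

1/d_i = 1/f − 1/d_o = 1/(490.0) − 1/(900) = 0.0009297, so d_i = 1076 mm.
m = −d_i/d_o = −(1076)/(900) = -1.20.
The image is real, inverted and enlarged, in front of the mirror.

m = -1.20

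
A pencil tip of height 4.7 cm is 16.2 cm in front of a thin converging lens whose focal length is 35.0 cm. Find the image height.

8.75 cm

1/d_i = 1/f − 1/d_o = 1/(35.00) − 1/(16.2) = -0.03316, so d_i = -30.16 cm.
m = −d_i/d_o = +1.862.
|h_i| = |m|·h_o = 1.862 × 4.7 = 8.75 cm. The image is virtual, upright and enlarged, on the same side as the object.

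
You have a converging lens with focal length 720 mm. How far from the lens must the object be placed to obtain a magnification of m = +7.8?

628 mm

m = −d_i/d_o ⇒ d_i = −m·d_o.
1/f = 1/d_o + 1/d_i = 1/d_o − 1/(m·d_o) = (1 − 1/m)/d_o, so d_o = f(1 − 1/m) = (720.0)(1 − 1/(+7.8)) = 628 mm.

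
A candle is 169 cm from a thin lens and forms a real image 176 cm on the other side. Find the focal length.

Real image ⇒ d_i = +176 cm.
1/f = 1/d_o + 1/d_i = 1/(169) + 1/(176) = 0.01160, so f = 86.2 cm.
Since f is positive, the thin lens is converging.

f = 86.2 cm (converging)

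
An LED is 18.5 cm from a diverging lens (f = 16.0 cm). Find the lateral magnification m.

m = +0.464

For a diverging lens, f = -16.0 cm.
1/d_i = 1/f − 1/d_o = 1/(-16.00) − 1/(18.5) = -0.1166, so d_i = -8.580 cm.
m = −d_i/d_o = −(-8.580)/(18.5) = +0.464.
The image is virtual, upright and reduced, on the same side as the object.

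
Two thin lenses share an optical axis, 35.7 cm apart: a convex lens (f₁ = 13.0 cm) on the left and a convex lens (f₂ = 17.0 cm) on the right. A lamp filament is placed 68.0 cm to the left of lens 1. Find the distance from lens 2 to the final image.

Lens 1: 1/d_i1 = 1/f₁ − 1/d_o1 = 1/(13.0) − 1/(68.0) = 0.06222, so d_i1 = 16.07 cm.
The intermediate image is 16.07 cm to the right of lens 1, which is 35.7 − (16.07) = 19.63 cm to the left of lens 2, so d_o2 = +19.63 cm.
Lens 2: 1/d_i2 = 1/f₂ − 1/d_o2 = 1/(17.0) − 1/(19.63) = 0.007881, so d_i2 = 127 cm.
The final image is real, 127 cm to the right of lens 2 (overall magnification ≈ 1.5).

127 cm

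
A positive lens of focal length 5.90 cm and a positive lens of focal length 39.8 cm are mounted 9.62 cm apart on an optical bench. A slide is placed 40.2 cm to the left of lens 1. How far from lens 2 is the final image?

Lens 1: 1/d_i1 = 1/f₁ − 1/d_o1 = 1/(5.90) − 1/(40.2) = 0.1446, so d_i1 = 6.915 cm.
The intermediate image is 6.915 cm to the right of lens 1, which is 9.62 − (6.915) = 2.705 cm to the left of lens 2, so d_o2 = +2.705 cm.
Lens 2: 1/d_i2 = 1/f₂ − 1/d_o2 = 1/(39.8) − 1/(2.705) = -0.3446, so d_i2 = -2.90 cm.
The final image is virtual, 2.90 cm to the left of lens 2 (overall magnification ≈ -0.18).

2.90 cm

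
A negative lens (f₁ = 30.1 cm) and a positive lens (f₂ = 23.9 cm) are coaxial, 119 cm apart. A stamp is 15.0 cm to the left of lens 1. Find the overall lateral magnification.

f₁ = −30.1 cm (diverging).
Lens 1: 1/d_i1 = 1/(-30.1) − 1/(15.0) = -0.09989, so d_i1 = -10.01 cm; m₁ = −d_i1/d_o1 = +0.6673.
d_o2 = 119 − (-10.01) = 129.0 cm.
Lens 2: 1/d_i2 = 1/(23.9) − 1/(129.0) = 0.03409, so d_i2 = 29.33 cm; m₂ = −d_i2/d_o2 = -0.2274.
m = m₁·m₂ = (+0.6673)(-0.2274) = -0.152.

m = -0.152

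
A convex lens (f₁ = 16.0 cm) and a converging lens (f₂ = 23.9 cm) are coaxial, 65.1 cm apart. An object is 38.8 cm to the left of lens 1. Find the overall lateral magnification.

Lens 1: 1/d_i1 = 1/(16.0) − 1/(38.8) = 0.03673, so d_i1 = 27.23 cm; m₁ = −d_i1/d_o1 = -0.7018.
d_o2 = 65.1 − (27.23) = 37.87 cm.
Lens 2: 1/d_i2 = 1/(23.9) − 1/(37.87) = 0.01543, so d_i2 = 64.79 cm; m₂ = −d_i2/d_o2 = -1.711.
m = m₁·m₂ = (-0.7018)(-1.711) = +1.20.

m = +1.20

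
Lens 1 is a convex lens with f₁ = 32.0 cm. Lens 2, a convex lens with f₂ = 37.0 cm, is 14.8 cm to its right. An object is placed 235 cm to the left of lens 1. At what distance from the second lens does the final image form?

13.9 cm

Lens 1: 1/d_i1 = 1/f₁ − 1/d_o1 = 1/(32.0) − 1/(235) = 0.02699, so d_i1 = 37.04 cm.
The intermediate image is 37.04 cm to the right of lens 1, which lies 22.24 cm to the right of lens 2 — a virtual object — so d_o2 = −22.24 cm.
Lens 2: 1/d_i2 = 1/f₂ − 1/d_o2 = 1/(37.0) − 1/(-22.24) = 0.07199, so d_i2 = 13.9 cm.
The final image is real, 13.9 cm to the right of lens 2 (overall magnification ≈ -0.098).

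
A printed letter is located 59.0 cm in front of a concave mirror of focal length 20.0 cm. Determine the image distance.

Mirror equation: 1/v = 1/f − 1/u = 1/(20.00) − 1/(59.0) = 0.05000 − 0.01695 = 0.03305, so v = 30.3 cm.
The image is real, inverted and reduced, in front of the mirror.

30.3 cm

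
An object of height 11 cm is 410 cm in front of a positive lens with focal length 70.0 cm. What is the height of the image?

1/d_i = 1/f − 1/d_o = 1/(70.00) − 1/(410) = 0.01185, so d_i = 84.41 cm.
m = −d_i/d_o = -0.2059.
|h_i| = |m|·h_o = 0.2059 × 11 = 2.26 cm. The image is real, inverted and reduced, on the far side of the lens.

2.26 cm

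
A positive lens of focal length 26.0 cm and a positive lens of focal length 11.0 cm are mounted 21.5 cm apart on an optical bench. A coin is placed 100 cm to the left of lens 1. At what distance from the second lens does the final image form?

Lens 1: 1/d_i1 = 1/f₁ − 1/d_o1 = 1/(26.0) − 1/(100) = 0.02846, so d_i1 = 35.14 cm.
The intermediate image is 35.14 cm to the right of lens 1, which lies 13.64 cm to the right of lens 2 — a virtual object — so d_o2 = −13.64 cm.
Lens 2: 1/d_i2 = 1/f₂ − 1/d_o2 = 1/(11.0) − 1/(-13.64) = 0.1642, so d_i2 = 6.09 cm.
The final image is real, 6.09 cm to the right of lens 2 (overall magnification ≈ -0.16).

6.09 cm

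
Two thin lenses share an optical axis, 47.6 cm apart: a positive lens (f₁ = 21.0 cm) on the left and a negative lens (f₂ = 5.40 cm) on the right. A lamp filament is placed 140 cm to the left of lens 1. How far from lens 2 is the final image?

4.37 cm

Lens 1: 1/d_i1 = 1/f₁ − 1/d_o1 = 1/(21.0) − 1/(140) = 0.04048, so d_i1 = 24.71 cm.
The intermediate image is 24.71 cm to the right of lens 1, which is 47.6 − (24.71) = 22.89 cm to the left of lens 2, so d_o2 = +22.89 cm.
Lens 2 is diverging, so f₂ = −5.40 cm.
Lens 2: 1/d_i2 = 1/f₂ − 1/d_o2 = 1/(-5.40) − 1/(22.89) = -0.2289, so d_i2 = -4.37 cm.
The final image is virtual, 4.37 cm to the left of lens 2 (overall magnification ≈ -0.034).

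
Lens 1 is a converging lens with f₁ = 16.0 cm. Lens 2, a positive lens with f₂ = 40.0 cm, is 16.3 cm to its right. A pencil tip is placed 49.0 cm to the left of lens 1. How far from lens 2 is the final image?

Lens 1: 1/d_i1 = 1/f₁ − 1/d_o1 = 1/(16.0) − 1/(49.0) = 0.04209, so d_i1 = 23.76 cm.
The intermediate image is 23.76 cm to the right of lens 1, which lies 7.460 cm to the right of lens 2 — a virtual object — so d_o2 = −7.460 cm.
Lens 2: 1/d_i2 = 1/f₂ − 1/d_o2 = 1/(40.0) − 1/(-7.460) = 0.1590, so d_i2 = 6.29 cm.
The final image is real, 6.29 cm to the right of lens 2 (overall magnification ≈ -0.41).

6.29 cm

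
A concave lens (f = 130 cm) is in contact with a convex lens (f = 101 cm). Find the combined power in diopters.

P = +0.221 D

P₁ = 1/f₁ = 1/(-1.30 m) = -0.7692 D; P₂ = 1/f₂ = 1/(1.01 m) = +0.9901 D.
For thin lenses in contact, P = P₁ + P₂ = (-0.7692) + (+0.9901) = +0.221 D.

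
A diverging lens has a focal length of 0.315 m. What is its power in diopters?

P = -3.17 D

For a diverging lens, f = −0.315 m.
P = 1/f = 1/(-0.315 m) = -3.17 D.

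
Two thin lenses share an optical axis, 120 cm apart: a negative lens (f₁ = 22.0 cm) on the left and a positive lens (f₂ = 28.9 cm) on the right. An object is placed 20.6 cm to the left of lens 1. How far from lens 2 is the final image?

Lens 1 is diverging, so f₁ = −22.0 cm.
Lens 1: 1/d_i1 = 1/f₁ − 1/d_o1 = 1/(-22.0) − 1/(20.6) = -0.09400, so d_i1 = -10.64 cm.
The intermediate image is 10.64 cm to the left of lens 1 (virtual), which is 120 − (-10.64) = 130.6 cm to the left of lens 2, so d_o2 = +130.6 cm.
Lens 2: 1/d_i2 = 1/f₂ − 1/d_o2 = 1/(28.9) − 1/(130.6) = 0.02695, so d_i2 = 37.1 cm.
The final image is real, 37.1 cm to the right of lens 2 (overall magnification ≈ -0.15).

37.1 cm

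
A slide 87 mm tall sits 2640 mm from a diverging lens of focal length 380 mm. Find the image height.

For a diverging lens, f = -380 mm.
1/d_i = 1/f − 1/d_o = 1/(-380.0) − 1/(2640) = -0.003010, so d_i = -332.2 mm.
m = −d_i/d_o = +0.1258.
|h_i| = |m|·h_o = 0.1258 × 87 = 10.9 mm. The image is virtual, upright and reduced, on the same side as the object.

10.9 mm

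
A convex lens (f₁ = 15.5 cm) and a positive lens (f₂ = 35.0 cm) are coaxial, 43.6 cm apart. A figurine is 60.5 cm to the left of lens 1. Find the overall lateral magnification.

Lens 1: 1/d_i1 = 1/(15.5) − 1/(60.5) = 0.04799, so d_i1 = 20.84 cm; m₁ = −d_i1/d_o1 = -0.3445.
d_o2 = 43.6 − (20.84) = 22.76 cm.
Lens 2: 1/d_i2 = 1/(35.0) − 1/(22.76) = -0.01537, so d_i2 = -65.08 cm; m₂ = −d_i2/d_o2 = +2.859.
m = m₁·m₂ = (-0.3445)(+2.859) = -0.985.

m = -0.985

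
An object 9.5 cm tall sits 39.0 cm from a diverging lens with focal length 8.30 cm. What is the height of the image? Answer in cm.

For a diverging lens, f = -8.30 cm.
1/d_i = 1/f − 1/d_o = 1/(-8.300) − 1/(39.0) = -0.1461, so d_i = -6.844 cm.
m = −d_i/d_o = +0.1755.
|h_i| = |m|·h_o = 0.1755 × 9.5 = 1.67 cm. The image is virtual, upright and reduced, on the same side as the object.

1.67 cm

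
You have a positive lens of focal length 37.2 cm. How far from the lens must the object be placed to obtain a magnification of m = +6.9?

m = −d_i/d_o ⇒ d_i = −m·d_o.
1/f = 1/d_o + 1/d_i = 1/d_o − 1/(m·d_o) = (1 − 1/m)/d_o, so d_o = f(1 − 1/m) = (37.20)(1 − 1/(+6.9)) = 31.8 cm.

31.8 cm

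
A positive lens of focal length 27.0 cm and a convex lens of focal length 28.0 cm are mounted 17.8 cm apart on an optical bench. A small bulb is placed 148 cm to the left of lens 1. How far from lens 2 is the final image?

9.86 cm

Lens 1: 1/d_i1 = 1/f₁ − 1/d_o1 = 1/(27.0) − 1/(148) = 0.03028, so d_i1 = 33.02 cm.
The intermediate image is 33.02 cm to the right of lens 1, which lies 15.22 cm to the right of lens 2 — a virtual object — so d_o2 = −15.22 cm.
Lens 2: 1/d_i2 = 1/f₂ − 1/d_o2 = 1/(28.0) − 1/(-15.22) = 0.1014, so d_i2 = 9.86 cm.
The final image is real, 9.86 cm to the right of lens 2 (overall magnification ≈ -0.14).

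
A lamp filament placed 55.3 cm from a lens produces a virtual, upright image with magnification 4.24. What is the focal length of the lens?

f = 72.4 cm (converging)

m = −d_i/d_o ⇒ d_i = −m·d_o = −(+4.24)·(55.3) = -234.5 cm.
1/f = 1/d_o + 1/d_i = 1/(55.3) + 1/(-234.5) = 0.01382, so f = 72.4 cm.
Since f is positive, the lens is converging.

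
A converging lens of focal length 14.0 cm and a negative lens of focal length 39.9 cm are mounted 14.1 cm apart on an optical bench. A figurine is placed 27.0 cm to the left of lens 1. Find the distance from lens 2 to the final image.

24.0 cm

Lens 1: 1/d_i1 = 1/f₁ − 1/d_o1 = 1/(14.0) − 1/(27.0) = 0.03439, so d_i1 = 29.08 cm.
The intermediate image is 29.08 cm to the right of lens 1, which lies 14.98 cm to the right of lens 2 — a virtual object — so d_o2 = −14.98 cm.
Lens 2 is diverging, so f₂ = −39.9 cm.
Lens 2: 1/d_i2 = 1/f₂ − 1/d_o2 = 1/(-39.9) − 1/(-14.98) = 0.04169, so d_i2 = 24.0 cm.
The final image is real, 24.0 cm to the right of lens 2 (overall magnification ≈ -1.7).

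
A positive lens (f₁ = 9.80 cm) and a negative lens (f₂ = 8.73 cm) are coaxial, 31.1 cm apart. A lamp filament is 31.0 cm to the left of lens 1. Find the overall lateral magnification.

m = -0.158

Lens 1: 1/d_i1 = 1/(9.80) − 1/(31.0) = 0.06978, so d_i1 = 14.33 cm; m₁ = −d_i1/d_o1 = -0.4623.
d_o2 = 31.1 − (14.33) = 16.77 cm.
f₂ = −8.73 cm (diverging).
Lens 2: 1/d_i2 = 1/(-8.73) − 1/(16.77) = -0.1742, so d_i2 = -5.741 cm; m₂ = −d_i2/d_o2 = +0.3424.
m = m₁·m₂ = (-0.4623)(+0.3424) = -0.158.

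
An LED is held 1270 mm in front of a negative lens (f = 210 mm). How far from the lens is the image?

180 mm

For a negative lens, f = -210 mm.
Thin-lens equation: 1/q = 1/f − 1/p = 1/(-210.0) − 1/(1270) = -0.004762 − 0.0007874 = -0.005549, so q = -180 mm.
The image is virtual, upright and reduced, on the same side as the object.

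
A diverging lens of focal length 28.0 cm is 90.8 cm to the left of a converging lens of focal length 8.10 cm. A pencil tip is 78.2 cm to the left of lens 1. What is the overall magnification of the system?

m = -0.0207

f₁ = −28.0 cm (diverging).
Lens 1: 1/d_i1 = 1/(-28.0) − 1/(78.2) = -0.04850, so d_i1 = -20.62 cm; m₁ = −d_i1/d_o1 = +0.2637.
d_o2 = 90.8 − (-20.62) = 111.4 cm.
Lens 2: 1/d_i2 = 1/(8.10) − 1/(111.4) = 0.1145, so d_i2 = 8.735 cm; m₂ = −d_i2/d_o2 = -0.07841.
m = m₁·m₂ = (+0.2637)(-0.07841) = -0.0207.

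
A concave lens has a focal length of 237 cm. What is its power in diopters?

P = -0.422 D

For a concave lens, f = −237 cm.
f = -237 cm = -2.37 m.
P = 1/f = 1/(-2.37 m) = -0.422 D.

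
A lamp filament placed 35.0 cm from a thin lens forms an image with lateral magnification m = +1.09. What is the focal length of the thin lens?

f = 424 cm (converging)

m = −d_i/d_o ⇒ d_i = −m·d_o = −(+1.09)·(35.0) = -38.15 cm.
1/f = 1/d_o + 1/d_i = 1/(35.0) + 1/(-38.15) = 0.002359, so f = 424 cm.
Since f is positive, the thin lens is converging.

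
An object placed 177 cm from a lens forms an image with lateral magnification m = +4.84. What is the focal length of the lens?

f = 223 cm (converging)

m = −d_i/d_o ⇒ d_i = −m·d_o = −(+4.84)·(177) = -856.7 cm.
1/f = 1/d_o + 1/d_i = 1/(177) + 1/(-856.7) = 0.004482, so f = 223 cm.
Since f is positive, the lens is converging.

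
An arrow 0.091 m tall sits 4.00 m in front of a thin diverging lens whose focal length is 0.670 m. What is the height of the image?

For a diverging lens, f = -0.670 m.
1/d_i = 1/f − 1/d_o = 1/(-0.6700) − 1/(4.00) = -1.743, so d_i = -0.5739 m.
m = −d_i/d_o = +0.1435.
|h_i| = |m|·h_o = 0.1435 × 0.091 = 0.0131 m. The image is virtual, upright and reduced, on the same side as the object.

0.0131 m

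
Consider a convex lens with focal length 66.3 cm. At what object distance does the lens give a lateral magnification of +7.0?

56.8 cm

m = −d_i/d_o ⇒ d_i = −m·d_o.
1/f = 1/d_o + 1/d_i = 1/d_o − 1/(m·d_o) = (1 − 1/m)/d_o, so d_o = f(1 − 1/m) = (66.30)(1 − 1/(+7.0)) = 56.8 cm.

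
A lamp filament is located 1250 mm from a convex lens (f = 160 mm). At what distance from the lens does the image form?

183 mm

Lens equation: 1/d_i = 1/f − 1/d_o = 1/(160.0) − 1/(1250) = 0.006250 − 0.0008000 = 0.005450, so d_i = 183 mm.
The image is real, inverted and reduced, on the far side of the lens.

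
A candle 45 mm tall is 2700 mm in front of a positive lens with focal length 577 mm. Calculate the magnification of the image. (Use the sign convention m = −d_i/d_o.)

1/d_i = 1/f − 1/d_o = 1/(577.0) − 1/(2700) = 0.001363, so d_i = 733.8 mm.
m = −d_i/d_o = −(733.8)/(2700) = -0.272.
The image is real, inverted and reduced, on the far side of the lens.

m = -0.272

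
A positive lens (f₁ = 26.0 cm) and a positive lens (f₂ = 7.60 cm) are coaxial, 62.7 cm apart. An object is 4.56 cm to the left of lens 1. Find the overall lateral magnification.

Lens 1: 1/d_i1 = 1/(26.0) − 1/(4.56) = -0.1808, so d_i1 = -5.530 cm; m₁ = −d_i1/d_o1 = +1.213.
d_o2 = 62.7 − (-5.530) = 68.23 cm.
Lens 2: 1/d_i2 = 1/(7.60) − 1/(68.23) = 0.1169, so d_i2 = 8.553 cm; m₂ = −d_i2/d_o2 = -0.1254.
m = m₁·m₂ = (+1.213)(-0.1254) = -0.152.

m = -0.152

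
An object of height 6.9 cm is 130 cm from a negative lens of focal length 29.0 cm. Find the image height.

For a negative lens, f = -29.0 cm.
1/d_i = 1/f − 1/d_o = 1/(-29.00) − 1/(130) = -0.04218, so d_i = -23.71 cm.
m = −d_i/d_o = +0.1824.
|h_i| = |m|·h_o = 0.1824 × 6.9 = 1.26 cm. The image is virtual, upright and reduced, on the same side as the object.

1.26 cm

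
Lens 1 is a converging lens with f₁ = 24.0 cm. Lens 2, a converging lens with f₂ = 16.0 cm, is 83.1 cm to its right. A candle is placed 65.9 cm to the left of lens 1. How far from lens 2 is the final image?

Lens 1: 1/d_i1 = 1/f₁ − 1/d_o1 = 1/(24.0) − 1/(65.9) = 0.02649, so d_i1 = 37.75 cm.
The intermediate image is 37.75 cm to the right of lens 1, which is 83.1 − (37.75) = 45.35 cm to the left of lens 2, so d_o2 = +45.35 cm.
Lens 2: 1/d_i2 = 1/f₂ − 1/d_o2 = 1/(16.0) − 1/(45.35) = 0.04045, so d_i2 = 24.7 cm.
The final image is real, 24.7 cm to the right of lens 2 (overall magnification ≈ 0.31).

24.7 cm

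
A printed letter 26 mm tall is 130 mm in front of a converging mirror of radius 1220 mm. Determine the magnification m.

f = R/2 = 1220/2 = 610.0 mm.
1/d_i = 1/f − 1/d_o = 1/(610.0) − 1/(130) = -0.006053, so d_i = -165.2 mm.
m = −d_i/d_o = −(-165.2)/(130) = +1.27.
The image is virtual, upright and enlarged, behind the mirror.

m = +1.27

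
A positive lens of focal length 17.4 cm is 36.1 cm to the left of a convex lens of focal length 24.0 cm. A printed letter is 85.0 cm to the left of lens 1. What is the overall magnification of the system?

Lens 1: 1/d_i1 = 1/(17.4) − 1/(85.0) = 0.04571, so d_i1 = 21.88 cm; m₁ = −d_i1/d_o1 = -0.2574.
d_o2 = 36.1 − (21.88) = 14.22 cm.
Lens 2: 1/d_i2 = 1/(24.0) − 1/(14.22) = -0.02866, so d_i2 = -34.90 cm; m₂ = −d_i2/d_o2 = +2.454.
m = m₁·m₂ = (-0.2574)(+2.454) = -0.632.

m = -0.632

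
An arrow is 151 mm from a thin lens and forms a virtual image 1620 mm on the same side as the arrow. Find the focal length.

Virtual image ⇒ d_i = −1620 mm.
1/f = 1/d_o + 1/d_i = 1/(151) + 1/(-1620) = 0.006005, so f = 167 mm.
Since f is positive, the thin lens is converging.

f = 167 mm (converging)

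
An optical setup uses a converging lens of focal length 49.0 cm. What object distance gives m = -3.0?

65.3 cm

m = −d_i/d_o ⇒ d_i = −m·d_o.
1/f = 1/d_o + 1/d_i = 1/d_o − 1/(m·d_o) = (1 − 1/m)/d_o, so d_o = f(1 − 1/m) = (49.00)(1 − 1/(-3.0)) = 65.3 cm.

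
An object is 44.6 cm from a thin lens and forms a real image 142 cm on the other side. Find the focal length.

Real image ⇒ d_i = +142 cm.
1/f = 1/d_o + 1/d_i = 1/(44.6) + 1/(142) = 0.02946, so f = 33.9 cm.
Since f is positive, the thin lens is converging.

f = 33.9 cm (converging)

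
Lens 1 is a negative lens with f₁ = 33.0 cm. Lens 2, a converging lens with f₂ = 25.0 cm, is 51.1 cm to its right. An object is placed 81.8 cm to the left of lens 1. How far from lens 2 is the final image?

Lens 1 is diverging, so f₁ = −33.0 cm.
Lens 1: 1/d_i1 = 1/f₁ − 1/d_o1 = 1/(-33.0) − 1/(81.8) = -0.04253, so d_i1 = -23.51 cm.
The intermediate image is 23.51 cm to the left of lens 1 (virtual), which is 51.1 − (-23.51) = 74.61 cm to the left of lens 2, so d_o2 = +74.61 cm.
Lens 2: 1/d_i2 = 1/f₂ − 1/d_o2 = 1/(25.0) − 1/(74.61) = 0.02660, so d_i2 = 37.6 cm.
The final image is real, 37.6 cm to the right of lens 2 (overall magnification ≈ -0.14).

37.6 cm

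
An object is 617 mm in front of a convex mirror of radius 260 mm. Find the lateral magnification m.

f = R/2 = 260/2 = 130.0 mm; for a convex mirror, f = -130.0 mm.
1/d_i = 1/f − 1/d_o = 1/(-130.0) − 1/(617) = -0.009313, so d_i = -107.4 mm.
m = −d_i/d_o = −(-107.4)/(617) = +0.174.
The image is virtual, upright and reduced, behind the mirror.

m = +0.174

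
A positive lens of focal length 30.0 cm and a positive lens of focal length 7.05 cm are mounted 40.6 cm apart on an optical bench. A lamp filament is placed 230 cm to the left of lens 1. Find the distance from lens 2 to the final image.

45.3 cm

Lens 1: 1/d_i1 = 1/f₁ − 1/d_o1 = 1/(30.0) − 1/(230) = 0.02899, so d_i1 = 34.50 cm.
The intermediate image is 34.50 cm to the right of lens 1, which is 40.6 − (34.50) = 6.100 cm to the left of lens 2, so d_o2 = +6.100 cm.
Lens 2: 1/d_i2 = 1/f₂ − 1/d_o2 = 1/(7.05) − 1/(6.100) = -0.02209, so d_i2 = -45.3 cm.
The final image is virtual, 45.3 cm to the left of lens 2 (overall magnification ≈ -1.1).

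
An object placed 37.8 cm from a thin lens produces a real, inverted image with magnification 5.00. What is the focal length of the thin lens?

m = −d_i/d_o ⇒ d_i = −m·d_o = −(-5.00)·(37.8) = 189.0 cm.
1/f = 1/d_o + 1/d_i = 1/(37.8) + 1/(189.0) = 0.03175, so f = 31.5 cm.
Since f is positive, the thin lens is converging.

f = 31.5 cm (converging)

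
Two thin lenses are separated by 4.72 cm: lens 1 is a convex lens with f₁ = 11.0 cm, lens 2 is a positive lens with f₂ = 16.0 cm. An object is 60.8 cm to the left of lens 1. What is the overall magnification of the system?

m = -0.143

Lens 1: 1/d_i1 = 1/(11.0) − 1/(60.8) = 0.07446, so d_i1 = 13.43 cm; m₁ = −d_i1/d_o1 = -0.2209.
d_o2 = 4.72 − (13.43) = -8.710 cm (virtual object).
Lens 2: 1/d_i2 = 1/(16.0) − 1/(-8.710) = 0.1773, so d_i2 = 5.640 cm; m₂ = −d_i2/d_o2 = +0.6475.
m = m₁·m₂ = (-0.2209)(+0.6475) = -0.143.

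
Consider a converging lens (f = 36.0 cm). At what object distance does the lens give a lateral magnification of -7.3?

m = −d_i/d_o ⇒ d_i = −m·d_o.
1/f = 1/d_o + 1/d_i = 1/d_o − 1/(m·d_o) = (1 − 1/m)/d_o, so d_o = f(1 − 1/m) = (36.00)(1 − 1/(-7.3)) = 40.9 cm.

40.9 cm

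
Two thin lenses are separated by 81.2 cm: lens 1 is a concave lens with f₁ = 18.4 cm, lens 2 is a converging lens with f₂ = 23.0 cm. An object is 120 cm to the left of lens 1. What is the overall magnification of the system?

f₁ = −18.4 cm (diverging).
Lens 1: 1/d_i1 = 1/(-18.4) − 1/(120) = -0.06268, so d_i1 = -15.95 cm; m₁ = −d_i1/d_o1 = +0.1329.
d_o2 = 81.2 − (-15.95) = 97.15 cm.
Lens 2: 1/d_i2 = 1/(23.0) − 1/(97.15) = 0.03318, so d_i2 = 30.13 cm; m₂ = −d_i2/d_o2 = -0.3102.
m = m₁·m₂ = (+0.1329)(-0.3102) = -0.0412.

m = -0.0412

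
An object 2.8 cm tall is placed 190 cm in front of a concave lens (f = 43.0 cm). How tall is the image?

0.517 cm

For a concave lens, f = -43.0 cm.
1/d_i = 1/f − 1/d_o = 1/(-43.00) − 1/(190) = -0.02852, so d_i = -35.06 cm.
m = −d_i/d_o = +0.1845.
|h_i| = |m|·h_o = 0.1845 × 2.8 = 0.517 cm. The image is virtual, upright and reduced, on the same side as the object.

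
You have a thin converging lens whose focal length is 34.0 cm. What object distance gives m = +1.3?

m = −d_i/d_o ⇒ d_i = −m·d_o.
1/f = 1/d_o + 1/d_i = 1/d_o − 1/(m·d_o) = (1 − 1/m)/d_o, so d_o = f(1 − 1/m) = (34.00)(1 − 1/(+1.3)) = 7.85 cm.

7.85 cm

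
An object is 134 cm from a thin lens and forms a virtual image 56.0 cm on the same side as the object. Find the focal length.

f = -96.2 cm (diverging)

Virtual image ⇒ d_i = −56.0 cm.
1/f = 1/d_o + 1/d_i = 1/(134) + 1/(-56.0) = -0.01039, so f = -96.2 cm.
Since f is negative, the thin lens is diverging.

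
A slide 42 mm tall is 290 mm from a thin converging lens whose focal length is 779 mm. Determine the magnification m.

m = +1.59

1/d_i = 1/f − 1/d_o = 1/(779.0) − 1/(290) = -0.002165, so d_i = -462.0 mm.
m = −d_i/d_o = −(-462.0)/(290) = +1.59.
The image is virtual, upright and enlarged, on the same side as the object.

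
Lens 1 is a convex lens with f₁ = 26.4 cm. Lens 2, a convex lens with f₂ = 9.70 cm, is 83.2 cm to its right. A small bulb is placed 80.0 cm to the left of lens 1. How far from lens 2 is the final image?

12.5 cm

Lens 1: 1/d_i1 = 1/f₁ − 1/d_o1 = 1/(26.4) − 1/(80.0) = 0.02538, so d_i1 = 39.40 cm.
The intermediate image is 39.40 cm to the right of lens 1, which is 83.2 − (39.40) = 43.80 cm to the left of lens 2, so d_o2 = +43.80 cm.
Lens 2: 1/d_i2 = 1/f₂ − 1/d_o2 = 1/(9.70) − 1/(43.80) = 0.08026, so d_i2 = 12.5 cm.
The final image is real, 12.5 cm to the right of lens 2 (overall magnification ≈ 0.14).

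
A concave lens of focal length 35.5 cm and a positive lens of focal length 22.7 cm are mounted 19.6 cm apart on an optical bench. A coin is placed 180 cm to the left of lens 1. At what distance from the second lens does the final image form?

42.1 cm

Lens 1 is diverging, so f₁ = −35.5 cm.
Lens 1: 1/d_i1 = 1/f₁ − 1/d_o1 = 1/(-35.5) − 1/(180) = -0.03372, so d_i1 = -29.65 cm.
The intermediate image is 29.65 cm to the left of lens 1 (virtual), which is 19.6 − (-29.65) = 49.25 cm to the left of lens 2, so d_o2 = +49.25 cm.
Lens 2: 1/d_i2 = 1/f₂ − 1/d_o2 = 1/(22.7) − 1/(49.25) = 0.02375, so d_i2 = 42.1 cm.
The final image is real, 42.1 cm to the right of lens 2 (overall magnification ≈ -0.14).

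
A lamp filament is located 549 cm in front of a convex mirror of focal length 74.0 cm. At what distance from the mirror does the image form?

65.2 cm

For a convex mirror, f = -74.0 cm.
Mirror equation: 1/d_i = 1/f − 1/d_o = 1/(-74.00) − 1/(549) = -0.01351 − 0.001821 = -0.01534, so d_i = -65.2 cm.
The image is virtual, upright and reduced, behind the mirror.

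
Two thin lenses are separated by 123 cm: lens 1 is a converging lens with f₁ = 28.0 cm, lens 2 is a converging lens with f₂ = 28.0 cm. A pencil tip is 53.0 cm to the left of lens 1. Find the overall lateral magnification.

Lens 1: 1/d_i1 = 1/(28.0) − 1/(53.0) = 0.01685, so d_i1 = 59.36 cm; m₁ = −d_i1/d_o1 = -1.120.
d_o2 = 123 − (59.36) = 63.64 cm.
Lens 2: 1/d_i2 = 1/(28.0) − 1/(63.64) = 0.02000, so d_i2 = 50.00 cm; m₂ = −d_i2/d_o2 = -0.7856.
m = m₁·m₂ = (-1.120)(-0.7856) = +0.880.

m = +0.880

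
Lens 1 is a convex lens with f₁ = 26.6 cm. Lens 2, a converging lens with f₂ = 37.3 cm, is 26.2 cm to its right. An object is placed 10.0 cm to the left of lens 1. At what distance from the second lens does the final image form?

320 cm

Lens 1: 1/d_i1 = 1/f₁ − 1/d_o1 = 1/(26.6) − 1/(10.0) = -0.06241, so d_i1 = -16.02 cm.
The intermediate image is 16.02 cm to the left of lens 1 (virtual), which is 26.2 − (-16.02) = 42.22 cm to the left of lens 2, so d_o2 = +42.22 cm.
Lens 2: 1/d_i2 = 1/f₂ − 1/d_o2 = 1/(37.3) − 1/(42.22) = 0.003124, so d_i2 = 320 cm.
The final image is real, 320 cm to the right of lens 2 (overall magnification ≈ -12).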